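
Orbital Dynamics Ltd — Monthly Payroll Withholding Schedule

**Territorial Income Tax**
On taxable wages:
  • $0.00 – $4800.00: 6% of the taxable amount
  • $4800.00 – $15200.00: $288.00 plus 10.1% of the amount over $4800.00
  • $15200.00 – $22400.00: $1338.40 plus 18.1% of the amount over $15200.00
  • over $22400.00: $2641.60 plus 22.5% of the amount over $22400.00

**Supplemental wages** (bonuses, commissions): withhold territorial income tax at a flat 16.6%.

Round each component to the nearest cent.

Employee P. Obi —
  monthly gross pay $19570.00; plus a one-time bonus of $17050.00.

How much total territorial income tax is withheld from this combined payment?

Territorial Income Tax: taxable = $19570.00
  $1338.40 + 18.1% × ($19570.00 − $15200.00) = $1338.40 + 18.1% × $4370.00 = $2129.37
Supplemental (16.6% flat on bonus): 16.6% × $17050.00 = $2830.30
Total territorial income tax: $2129.37 + $2830.30 = $4959.67

$4959.67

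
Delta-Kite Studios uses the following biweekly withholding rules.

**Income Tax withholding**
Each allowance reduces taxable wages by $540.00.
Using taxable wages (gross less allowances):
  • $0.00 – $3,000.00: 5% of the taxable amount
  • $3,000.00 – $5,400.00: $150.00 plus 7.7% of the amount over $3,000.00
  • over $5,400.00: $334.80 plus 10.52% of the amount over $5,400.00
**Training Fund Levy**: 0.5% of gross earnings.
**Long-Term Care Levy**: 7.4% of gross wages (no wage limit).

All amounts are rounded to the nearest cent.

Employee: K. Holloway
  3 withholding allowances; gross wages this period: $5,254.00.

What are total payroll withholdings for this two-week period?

$613.89

Income Tax: taxable = $5,254.00 − 3×$540.00 = $3,634.00
  $150.00 + 7.7% × ($3,634.00 − $3,000.00) = $150.00 + 7.7% × $634.00 = $198.82
Training Fund Levy: 0.5% × $5,254.00 = $26.27
Long-Term Care Levy: 7.4% × $5,254.00 = $388.80
Total: $198.82 + $26.27 + $388.80 = $613.89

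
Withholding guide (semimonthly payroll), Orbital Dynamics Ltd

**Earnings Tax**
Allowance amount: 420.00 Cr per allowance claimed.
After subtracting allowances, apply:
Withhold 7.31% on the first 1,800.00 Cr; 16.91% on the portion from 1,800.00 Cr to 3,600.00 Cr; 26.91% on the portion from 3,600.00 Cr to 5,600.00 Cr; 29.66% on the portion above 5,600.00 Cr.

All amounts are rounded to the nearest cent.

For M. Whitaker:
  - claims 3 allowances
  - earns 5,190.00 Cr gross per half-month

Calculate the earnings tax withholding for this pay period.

524.76 Cr

Earnings Tax: taxable = 5,190.00 Cr − 3×420.00 Cr = 3,930.00 Cr
  435.96 Cr + 26.91% × (3,930.00 Cr − 3,600.00 Cr) = 435.96 Cr + 26.91% × 330.00 Cr = 524.76 Cr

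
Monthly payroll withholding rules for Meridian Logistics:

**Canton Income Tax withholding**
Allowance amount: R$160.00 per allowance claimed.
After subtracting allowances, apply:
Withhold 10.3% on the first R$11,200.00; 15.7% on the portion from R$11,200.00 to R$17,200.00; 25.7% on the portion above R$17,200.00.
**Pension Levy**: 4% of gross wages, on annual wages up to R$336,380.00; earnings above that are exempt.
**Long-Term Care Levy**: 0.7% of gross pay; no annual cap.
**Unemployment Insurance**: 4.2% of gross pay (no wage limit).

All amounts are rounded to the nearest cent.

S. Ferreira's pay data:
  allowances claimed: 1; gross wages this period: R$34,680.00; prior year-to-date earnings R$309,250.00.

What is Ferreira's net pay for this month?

R$25,348.64

Canton Income Tax: taxable = R$34,680.00 − 1×R$160.00 = R$34,520.00
  R$2,095.60 + 25.7% × (R$34,520.00 − R$17,200.00) = R$2,095.60 + 25.7% × R$17,320.00 = R$6,546.84
Pension Levy: cap R$336,380.00 − YTD R$309,250.00 = R$27,130.00 subject; 4% × R$27,130.00 = R$1,085.20
Long-Term Care Levy: 0.7% × R$34,680.00 = R$242.76
Unemployment Insurance: 4.2% × R$34,680.00 = R$1,456.56
Total withheld: R$6,546.84 + R$1,085.20 + R$242.76 + R$1,456.56 = R$9,331.36
Net pay: R$34,680.00 − R$9,331.36 = R$25,348.64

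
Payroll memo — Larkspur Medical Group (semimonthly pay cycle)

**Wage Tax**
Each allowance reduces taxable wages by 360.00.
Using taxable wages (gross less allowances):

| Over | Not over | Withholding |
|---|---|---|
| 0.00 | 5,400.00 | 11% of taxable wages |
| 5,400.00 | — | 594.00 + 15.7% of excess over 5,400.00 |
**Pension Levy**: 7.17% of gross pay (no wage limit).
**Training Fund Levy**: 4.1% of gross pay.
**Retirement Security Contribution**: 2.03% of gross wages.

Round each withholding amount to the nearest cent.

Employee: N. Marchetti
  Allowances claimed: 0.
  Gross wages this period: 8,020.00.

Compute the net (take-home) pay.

Wage Tax: taxable = 8,020.00
  594.00 + 15.7% × (8,020.00 − 5,400.00) = 594.00 + 15.7% × 2,620.00 = 1,005.34
Pension Levy: 7.17% × 8,020.00 = 575.03
Training Fund Levy: 4.1% × 8,020.00 = 328.82
Retirement Security Contribution: 2.03% × 8,020.00 = 162.81
Total withheld: 1,005.34 + 575.03 + 328.82 + 162.81 = 2,072.00
Net pay: 8,020.00 − 2,072.00 = 5,948.00

5,948.00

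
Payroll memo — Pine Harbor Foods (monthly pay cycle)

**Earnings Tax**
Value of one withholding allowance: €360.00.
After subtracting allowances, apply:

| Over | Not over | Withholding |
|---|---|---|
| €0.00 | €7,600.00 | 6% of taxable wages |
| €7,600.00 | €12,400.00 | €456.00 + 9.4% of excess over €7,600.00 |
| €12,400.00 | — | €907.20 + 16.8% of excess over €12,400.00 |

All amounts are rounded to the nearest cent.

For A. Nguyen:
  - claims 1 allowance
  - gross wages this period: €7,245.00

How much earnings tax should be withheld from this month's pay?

Earnings Tax: taxable = €7,245.00 − 1×€360.00 = €6,885.00
  6% × €6,885.00 = €413.10

€413.10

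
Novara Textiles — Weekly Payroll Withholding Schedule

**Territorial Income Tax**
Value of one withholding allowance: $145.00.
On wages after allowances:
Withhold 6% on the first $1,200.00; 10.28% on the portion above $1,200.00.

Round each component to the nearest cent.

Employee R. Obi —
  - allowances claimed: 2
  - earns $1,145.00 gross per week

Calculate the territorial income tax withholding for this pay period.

$51.30

Territorial Income Tax: taxable = $1,145.00 − 2×$145.00 = $855.00
  6% × $855.00 = $51.30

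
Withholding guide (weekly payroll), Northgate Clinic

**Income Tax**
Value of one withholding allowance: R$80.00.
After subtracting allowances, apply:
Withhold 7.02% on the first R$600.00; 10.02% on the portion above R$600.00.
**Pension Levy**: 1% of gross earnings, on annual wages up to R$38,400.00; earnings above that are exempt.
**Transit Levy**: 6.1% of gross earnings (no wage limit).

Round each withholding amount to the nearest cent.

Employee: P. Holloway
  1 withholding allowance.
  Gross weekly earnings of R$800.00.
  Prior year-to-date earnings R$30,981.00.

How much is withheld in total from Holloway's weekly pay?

R$110.94

Income Tax: taxable = R$800.00 − 1×R$80.00 = R$720.00
  R$42.12 + 10.02% × (R$720.00 − R$600.00) = R$42.12 + 10.02% × R$120.00 = R$54.14
Pension Levy: 1% × R$800.00 = R$8.00
Transit Levy: 6.1% × R$800.00 = R$48.80
Total: R$54.14 + R$8.00 + R$48.80 = R$110.94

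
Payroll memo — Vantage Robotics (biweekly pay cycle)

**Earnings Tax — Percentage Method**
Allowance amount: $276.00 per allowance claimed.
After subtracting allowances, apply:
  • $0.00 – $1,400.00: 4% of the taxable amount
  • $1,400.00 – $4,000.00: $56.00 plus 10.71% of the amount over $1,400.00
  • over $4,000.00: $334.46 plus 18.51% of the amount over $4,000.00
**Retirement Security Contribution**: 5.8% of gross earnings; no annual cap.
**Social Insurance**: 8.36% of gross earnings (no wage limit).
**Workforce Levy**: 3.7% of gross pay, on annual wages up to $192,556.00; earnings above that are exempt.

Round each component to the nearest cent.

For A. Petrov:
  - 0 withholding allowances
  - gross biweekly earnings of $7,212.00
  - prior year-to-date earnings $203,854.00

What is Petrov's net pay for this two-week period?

$5,261.78

Earnings Tax: taxable = $7,212.00
  $334.46 + 18.51% × ($7,212.00 − $4,000.00) = $334.46 + 18.51% × $3,212.00 = $929.00
Retirement Security Contribution: 5.8% × $7,212.00 = $418.30
Social Insurance: 8.36% × $7,212.00 = $602.92
Workforce Levy: YTD $203,854.00 ≥ cap $192,556.00 → $0.00
Total withheld: $929.00 + $418.30 + $602.92 + $0.00 = $1,950.22
Net pay: $7,212.00 − $1,950.22 = $5,261.78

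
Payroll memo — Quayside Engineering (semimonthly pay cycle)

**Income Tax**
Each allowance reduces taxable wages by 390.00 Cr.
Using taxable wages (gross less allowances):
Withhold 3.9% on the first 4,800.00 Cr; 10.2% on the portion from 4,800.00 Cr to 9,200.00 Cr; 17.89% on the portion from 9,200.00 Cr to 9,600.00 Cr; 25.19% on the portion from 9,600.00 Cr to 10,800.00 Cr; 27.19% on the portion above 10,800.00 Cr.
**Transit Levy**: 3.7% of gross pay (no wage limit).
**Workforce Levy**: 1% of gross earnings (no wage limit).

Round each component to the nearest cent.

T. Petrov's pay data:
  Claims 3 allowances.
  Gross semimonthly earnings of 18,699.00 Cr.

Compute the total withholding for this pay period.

Income Tax: taxable = 18,699.00 Cr − 3×390.00 Cr = 17,529.00 Cr
  1,009.84 Cr + 27.19% × (17,529.00 Cr − 10,800.00 Cr) = 1,009.84 Cr + 27.19% × 6,729.00 Cr = 2,839.46 Cr
Transit Levy: 3.7% × 18,699.00 Cr = 691.86 Cr
Workforce Levy: 1% × 18,699.00 Cr = 186.99 Cr
Total: 2,839.46 Cr + 691.86 Cr + 186.99 Cr = 3,718.31 Cr

3,718.31 Cr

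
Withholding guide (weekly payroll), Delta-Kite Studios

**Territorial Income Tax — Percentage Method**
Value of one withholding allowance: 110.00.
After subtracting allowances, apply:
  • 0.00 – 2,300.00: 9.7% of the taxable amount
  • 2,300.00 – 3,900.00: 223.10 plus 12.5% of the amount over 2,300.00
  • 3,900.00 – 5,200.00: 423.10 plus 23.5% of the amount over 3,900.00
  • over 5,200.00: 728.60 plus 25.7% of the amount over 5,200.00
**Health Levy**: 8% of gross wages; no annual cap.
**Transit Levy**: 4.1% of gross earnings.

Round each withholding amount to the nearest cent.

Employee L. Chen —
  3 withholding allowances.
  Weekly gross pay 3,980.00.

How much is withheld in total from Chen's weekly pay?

Territorial Income Tax: taxable = 3,980.00 − 3×110.00 = 3,650.00
  223.10 + 12.5% × (3,650.00 − 2,300.00) = 223.10 + 12.5% × 1,350.00 = 391.85
Health Levy: 8% × 3,980.00 = 318.40
Transit Levy: 4.1% × 3,980.00 = 163.18
Total: 391.85 + 318.40 + 163.18 = 873.43

873.43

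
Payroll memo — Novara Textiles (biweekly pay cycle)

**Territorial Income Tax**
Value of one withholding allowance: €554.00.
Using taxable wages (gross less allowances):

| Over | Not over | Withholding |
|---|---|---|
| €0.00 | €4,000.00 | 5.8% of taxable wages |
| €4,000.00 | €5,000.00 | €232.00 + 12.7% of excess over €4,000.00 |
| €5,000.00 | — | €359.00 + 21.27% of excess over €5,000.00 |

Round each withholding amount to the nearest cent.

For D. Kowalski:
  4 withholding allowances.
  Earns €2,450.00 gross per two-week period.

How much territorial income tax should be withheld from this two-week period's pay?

€13.57

Territorial Income Tax: taxable = €2,450.00 − 4×€554.00 = €234.00
  5.8% × €234.00 = €13.57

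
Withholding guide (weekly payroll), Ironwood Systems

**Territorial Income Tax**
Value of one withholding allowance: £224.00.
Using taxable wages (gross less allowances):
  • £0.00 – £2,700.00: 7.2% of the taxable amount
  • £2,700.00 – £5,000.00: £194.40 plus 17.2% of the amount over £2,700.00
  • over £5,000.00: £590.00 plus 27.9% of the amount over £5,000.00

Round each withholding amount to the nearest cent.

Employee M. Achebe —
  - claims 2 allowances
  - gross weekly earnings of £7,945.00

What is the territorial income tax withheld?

£1,286.66

Territorial Income Tax: taxable = £7,945.00 − 2×£224.00 = £7,497.00
  £590.00 + 27.9% × (£7,497.00 − £5,000.00) = £590.00 + 27.9% × £2,497.00 = £1,286.66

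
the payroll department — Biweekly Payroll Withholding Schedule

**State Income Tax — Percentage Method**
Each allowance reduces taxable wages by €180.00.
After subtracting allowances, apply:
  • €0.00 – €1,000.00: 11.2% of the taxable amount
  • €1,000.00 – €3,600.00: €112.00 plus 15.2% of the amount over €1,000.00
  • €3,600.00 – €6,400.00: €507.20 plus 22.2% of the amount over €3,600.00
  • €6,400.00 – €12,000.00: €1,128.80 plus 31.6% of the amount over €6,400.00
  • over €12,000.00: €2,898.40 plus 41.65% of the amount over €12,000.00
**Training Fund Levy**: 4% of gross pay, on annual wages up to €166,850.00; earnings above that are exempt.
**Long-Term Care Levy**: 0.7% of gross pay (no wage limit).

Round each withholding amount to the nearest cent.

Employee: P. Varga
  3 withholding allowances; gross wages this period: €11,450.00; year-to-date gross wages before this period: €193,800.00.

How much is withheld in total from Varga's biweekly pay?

€2,634.11

State Income Tax: taxable = €11,450.00 − 3×€180.00 = €10,910.00
  €1,128.80 + 31.6% × (€10,910.00 − €6,400.00) = €1,128.80 + 31.6% × €4,510.00 = €2,553.96
Training Fund Levy: YTD €193,800.00 ≥ cap €166,850.00 → €0.00
Long-Term Care Levy: 0.7% × €11,450.00 = €80.15
Total: €2,553.96 + €0.00 + €80.15 = €2,634.11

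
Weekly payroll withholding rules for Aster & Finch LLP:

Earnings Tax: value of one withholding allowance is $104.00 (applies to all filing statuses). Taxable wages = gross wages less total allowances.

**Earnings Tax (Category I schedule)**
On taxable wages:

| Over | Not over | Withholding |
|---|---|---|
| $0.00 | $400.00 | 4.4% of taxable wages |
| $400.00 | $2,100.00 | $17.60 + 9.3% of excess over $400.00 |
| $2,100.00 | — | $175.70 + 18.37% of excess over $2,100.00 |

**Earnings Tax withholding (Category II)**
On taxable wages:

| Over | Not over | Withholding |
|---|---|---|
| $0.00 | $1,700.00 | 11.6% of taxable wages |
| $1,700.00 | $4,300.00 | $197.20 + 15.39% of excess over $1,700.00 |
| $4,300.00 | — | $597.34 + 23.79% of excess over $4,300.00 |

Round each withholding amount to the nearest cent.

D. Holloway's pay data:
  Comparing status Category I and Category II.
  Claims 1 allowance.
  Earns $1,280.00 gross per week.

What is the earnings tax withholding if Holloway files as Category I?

$89.77

Earnings Tax (Category I): taxable = $1,280.00 − 1×$104.00 = $1,176.00
  $17.60 + 9.3% × ($1,176.00 − $400.00) = $17.60 + 9.3% × $776.00 = $89.77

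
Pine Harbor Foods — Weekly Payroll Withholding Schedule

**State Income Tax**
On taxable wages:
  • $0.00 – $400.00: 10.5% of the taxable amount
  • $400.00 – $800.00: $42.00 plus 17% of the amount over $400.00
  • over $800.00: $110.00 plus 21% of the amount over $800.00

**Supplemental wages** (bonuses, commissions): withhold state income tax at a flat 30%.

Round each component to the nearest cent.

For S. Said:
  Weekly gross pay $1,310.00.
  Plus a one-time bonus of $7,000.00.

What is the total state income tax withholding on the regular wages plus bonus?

$2,317.10

State Income Tax: taxable = $1,310.00
  $110.00 + 21% × ($1,310.00 − $800.00) = $110.00 + 21% × $510.00 = $217.10
Supplemental (30% flat on bonus): 30% × $7,000.00 = $2,100.00
Total state income tax: $217.10 + $2,100.00 = $2,317.10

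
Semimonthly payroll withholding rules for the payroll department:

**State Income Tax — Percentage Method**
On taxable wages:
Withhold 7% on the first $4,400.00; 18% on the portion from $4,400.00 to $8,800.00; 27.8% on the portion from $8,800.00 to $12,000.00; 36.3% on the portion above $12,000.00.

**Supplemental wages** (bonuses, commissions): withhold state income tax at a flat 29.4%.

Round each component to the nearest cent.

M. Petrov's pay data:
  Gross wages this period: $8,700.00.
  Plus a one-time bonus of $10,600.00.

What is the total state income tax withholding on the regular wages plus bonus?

State Income Tax: taxable = $8,700.00
  $308.00 + 18% × ($8,700.00 − $4,400.00) = $308.00 + 18% × $4,300.00 = $1,082.00
Supplemental (29.4% flat on bonus): 29.4% × $10,600.00 = $3,116.40
Total state income tax: $1,082.00 + $3,116.40 = $4,198.40

$4,198.40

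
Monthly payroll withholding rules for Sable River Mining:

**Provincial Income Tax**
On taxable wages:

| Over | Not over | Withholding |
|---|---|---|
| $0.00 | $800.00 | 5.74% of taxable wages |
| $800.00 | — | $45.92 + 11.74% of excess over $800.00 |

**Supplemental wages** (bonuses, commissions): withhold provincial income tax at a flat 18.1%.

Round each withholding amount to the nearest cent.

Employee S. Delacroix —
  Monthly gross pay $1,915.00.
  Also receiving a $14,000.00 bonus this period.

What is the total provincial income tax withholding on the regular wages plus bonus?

Provincial Income Tax: taxable = $1,915.00
  $45.92 + 11.74% × ($1,915.00 − $800.00) = $45.92 + 11.74% × $1,115.00 = $176.82
Supplemental (18.1% flat on bonus): 18.1% × $14,000.00 = $2,534.00
Total provincial income tax: $176.82 + $2,534.00 = $2,710.82

$2,710.82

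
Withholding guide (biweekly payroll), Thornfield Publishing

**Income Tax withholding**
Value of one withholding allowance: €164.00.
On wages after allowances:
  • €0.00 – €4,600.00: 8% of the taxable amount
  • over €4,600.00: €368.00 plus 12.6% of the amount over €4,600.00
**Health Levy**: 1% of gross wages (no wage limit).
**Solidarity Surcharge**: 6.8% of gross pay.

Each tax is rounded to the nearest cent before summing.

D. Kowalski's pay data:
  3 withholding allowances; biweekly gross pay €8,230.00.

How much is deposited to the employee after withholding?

€6,824.67

Income Tax: taxable = €8,230.00 − 3×€164.00 = €7,738.00
  €368.00 + 12.6% × (€7,738.00 − €4,600.00) = €368.00 + 12.6% × €3,138.00 = €763.39
Health Levy: 1% × €8,230.00 = €82.30
Solidarity Surcharge: 6.8% × €8,230.00 = €559.64
Total withheld: €763.39 + €82.30 + €559.64 = €1,405.33
Net pay: €8,230.00 − €1,405.33 = €6,824.67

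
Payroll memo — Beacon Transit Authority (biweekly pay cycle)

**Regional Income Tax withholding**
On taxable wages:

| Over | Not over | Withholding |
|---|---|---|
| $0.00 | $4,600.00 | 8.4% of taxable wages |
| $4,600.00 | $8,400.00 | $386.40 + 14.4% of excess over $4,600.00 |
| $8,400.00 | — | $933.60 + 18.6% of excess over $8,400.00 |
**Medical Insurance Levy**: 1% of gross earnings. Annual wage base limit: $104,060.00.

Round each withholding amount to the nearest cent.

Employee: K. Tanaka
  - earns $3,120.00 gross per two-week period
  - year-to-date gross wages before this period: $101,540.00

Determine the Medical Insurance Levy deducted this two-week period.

$25.20

Medical Insurance Levy: cap $104,060.00 − YTD $101,540.00 = $2,520.00 subject; 1% × $2,520.00 = $25.20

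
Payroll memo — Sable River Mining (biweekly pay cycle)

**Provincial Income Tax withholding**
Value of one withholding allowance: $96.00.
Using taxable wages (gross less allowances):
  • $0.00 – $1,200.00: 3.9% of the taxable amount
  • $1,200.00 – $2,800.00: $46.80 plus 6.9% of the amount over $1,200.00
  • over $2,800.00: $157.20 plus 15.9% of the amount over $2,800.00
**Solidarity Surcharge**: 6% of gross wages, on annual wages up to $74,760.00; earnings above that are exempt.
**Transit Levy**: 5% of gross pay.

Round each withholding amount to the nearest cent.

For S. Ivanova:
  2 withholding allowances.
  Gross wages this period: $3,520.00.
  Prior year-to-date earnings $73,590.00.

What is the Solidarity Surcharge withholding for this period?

$70.20

Solidarity Surcharge: cap $74,760.00 − YTD $73,590.00 = $1,170.00 subject; 6% × $1,170.00 = $70.20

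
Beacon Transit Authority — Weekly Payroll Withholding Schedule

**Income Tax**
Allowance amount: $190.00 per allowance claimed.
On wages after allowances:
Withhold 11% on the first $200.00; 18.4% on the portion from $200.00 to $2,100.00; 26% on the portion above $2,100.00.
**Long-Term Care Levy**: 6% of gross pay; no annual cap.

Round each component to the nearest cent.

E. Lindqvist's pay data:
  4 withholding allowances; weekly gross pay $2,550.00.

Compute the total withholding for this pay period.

Income Tax: taxable = $2,550.00 − 4×$190.00 = $1,790.00
  $22.00 + 18.4% × ($1,790.00 − $200.00) = $22.00 + 18.4% × $1,590.00 = $314.56
Long-Term Care Levy: 6% × $2,550.00 = $153.00
Total: $314.56 + $153.00 = $467.56

$467.56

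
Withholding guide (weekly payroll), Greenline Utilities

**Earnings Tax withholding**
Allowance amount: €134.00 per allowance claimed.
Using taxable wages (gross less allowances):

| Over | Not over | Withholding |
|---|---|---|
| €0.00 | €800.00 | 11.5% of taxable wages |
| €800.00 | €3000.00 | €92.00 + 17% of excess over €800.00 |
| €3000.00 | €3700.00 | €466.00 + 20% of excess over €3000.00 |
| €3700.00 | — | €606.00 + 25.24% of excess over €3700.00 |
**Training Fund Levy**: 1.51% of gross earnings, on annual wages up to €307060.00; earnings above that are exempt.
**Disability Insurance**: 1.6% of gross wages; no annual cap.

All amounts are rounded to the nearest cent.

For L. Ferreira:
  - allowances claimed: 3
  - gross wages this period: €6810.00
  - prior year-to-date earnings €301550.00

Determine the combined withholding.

€1481.66

Earnings Tax: taxable = €6810.00 − 3×€134.00 = €6408.00
  €606.00 + 25.24% × (€6408.00 − €3700.00) = €606.00 + 25.24% × €2708.00 = €1289.50
Training Fund Levy: cap €307060.00 − YTD €301550.00 = €5510.00 subject; 1.51% × €5510.00 = €83.20
Disability Insurance: 1.6% × €6810.00 = €108.96
Total: €1289.50 + €83.20 + €108.96 = €1481.66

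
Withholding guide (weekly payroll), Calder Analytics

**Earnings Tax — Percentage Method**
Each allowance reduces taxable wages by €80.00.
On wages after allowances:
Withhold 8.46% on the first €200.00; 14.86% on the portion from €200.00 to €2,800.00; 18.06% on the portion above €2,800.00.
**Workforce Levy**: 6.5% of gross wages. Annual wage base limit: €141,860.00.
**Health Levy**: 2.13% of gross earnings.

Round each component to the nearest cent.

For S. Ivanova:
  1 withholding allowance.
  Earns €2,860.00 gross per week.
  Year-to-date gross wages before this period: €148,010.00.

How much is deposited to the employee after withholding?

€2,398.77

Earnings Tax: taxable = €2,860.00 − 1×€80.00 = €2,780.00
  €16.92 + 14.86% × (€2,780.00 − €200.00) = €16.92 + 14.86% × €2,580.00 = €400.31
Workforce Levy: YTD €148,010.00 ≥ cap €141,860.00 → €0.00
Health Levy: 2.13% × €2,860.00 = €60.92
Total withheld: €400.31 + €0.00 + €60.92 = €461.23
Net pay: €2,860.00 − €461.23 = €2,398.77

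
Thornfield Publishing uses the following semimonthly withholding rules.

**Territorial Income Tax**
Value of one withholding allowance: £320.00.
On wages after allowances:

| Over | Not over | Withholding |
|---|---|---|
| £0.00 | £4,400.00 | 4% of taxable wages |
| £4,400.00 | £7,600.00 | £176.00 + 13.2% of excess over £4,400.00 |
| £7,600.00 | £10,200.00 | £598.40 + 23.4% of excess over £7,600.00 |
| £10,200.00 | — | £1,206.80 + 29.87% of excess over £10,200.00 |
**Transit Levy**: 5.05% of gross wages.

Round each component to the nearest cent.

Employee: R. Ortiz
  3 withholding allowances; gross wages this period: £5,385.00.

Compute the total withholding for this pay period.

£451.24

Territorial Income Tax: taxable = £5,385.00 − 3×£320.00 = £4,425.00
  £176.00 + 13.2% × (£4,425.00 − £4,400.00) = £176.00 + 13.2% × £25.00 = £179.30
Transit Levy: 5.05% × £5,385.00 = £271.94
Total: £179.30 + £271.94 = £451.24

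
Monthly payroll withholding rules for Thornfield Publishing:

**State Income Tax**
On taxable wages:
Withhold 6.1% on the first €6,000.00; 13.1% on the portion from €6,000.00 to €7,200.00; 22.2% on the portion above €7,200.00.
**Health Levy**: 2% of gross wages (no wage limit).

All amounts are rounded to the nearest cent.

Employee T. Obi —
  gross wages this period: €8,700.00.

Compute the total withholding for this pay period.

State Income Tax: taxable = €8,700.00
  €523.20 + 22.2% × (€8,700.00 − €7,200.00) = €523.20 + 22.2% × €1,500.00 = €856.20
Health Levy: 2% × €8,700.00 = €174.00
Total: €856.20 + €174.00 = €1,030.20

€1,030.20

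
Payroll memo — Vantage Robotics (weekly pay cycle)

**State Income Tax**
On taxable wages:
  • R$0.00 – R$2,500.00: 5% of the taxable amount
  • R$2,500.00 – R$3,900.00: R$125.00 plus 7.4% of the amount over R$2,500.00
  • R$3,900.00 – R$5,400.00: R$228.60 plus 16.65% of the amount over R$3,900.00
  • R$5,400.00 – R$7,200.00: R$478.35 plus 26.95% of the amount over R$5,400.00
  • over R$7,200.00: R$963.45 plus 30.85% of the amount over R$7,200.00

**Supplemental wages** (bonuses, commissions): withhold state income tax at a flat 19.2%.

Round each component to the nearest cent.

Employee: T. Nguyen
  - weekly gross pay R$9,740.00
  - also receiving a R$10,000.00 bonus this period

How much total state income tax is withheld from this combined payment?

R$3,667.04

State Income Tax: taxable = R$9,740.00
  R$963.45 + 30.85% × (R$9,740.00 − R$7,200.00) = R$963.45 + 30.85% × R$2,540.00 = R$1,747.04
Supplemental (19.2% flat on bonus): 19.2% × R$10,000.00 = R$1,920.00
Total state income tax: R$1,747.04 + R$1,920.00 = R$3,667.04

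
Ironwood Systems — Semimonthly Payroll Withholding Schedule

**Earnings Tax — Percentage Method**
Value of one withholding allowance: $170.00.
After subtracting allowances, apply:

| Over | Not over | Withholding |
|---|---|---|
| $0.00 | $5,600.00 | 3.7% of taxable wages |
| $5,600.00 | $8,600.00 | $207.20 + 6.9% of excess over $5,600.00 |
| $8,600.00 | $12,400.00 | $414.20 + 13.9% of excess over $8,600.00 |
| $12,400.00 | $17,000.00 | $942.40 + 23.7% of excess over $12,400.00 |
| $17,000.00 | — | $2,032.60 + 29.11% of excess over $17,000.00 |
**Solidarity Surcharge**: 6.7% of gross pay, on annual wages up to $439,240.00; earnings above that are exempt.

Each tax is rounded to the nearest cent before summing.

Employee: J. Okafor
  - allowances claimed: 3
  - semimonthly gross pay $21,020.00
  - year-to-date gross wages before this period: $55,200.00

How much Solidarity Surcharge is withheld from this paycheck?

$1,408.34

Solidarity Surcharge: 6.7% × $21,020.00 = $1,408.34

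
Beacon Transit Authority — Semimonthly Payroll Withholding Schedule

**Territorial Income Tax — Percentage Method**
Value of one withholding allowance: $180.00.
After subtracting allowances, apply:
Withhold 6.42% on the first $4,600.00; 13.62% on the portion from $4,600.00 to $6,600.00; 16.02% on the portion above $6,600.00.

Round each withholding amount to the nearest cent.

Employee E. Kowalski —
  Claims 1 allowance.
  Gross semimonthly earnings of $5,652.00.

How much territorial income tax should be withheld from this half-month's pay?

Territorial Income Tax: taxable = $5,652.00 − 1×$180.00 = $5,472.00
  $295.32 + 13.62% × ($5,472.00 − $4,600.00) = $295.32 + 13.62% × $872.00 = $414.09

$414.09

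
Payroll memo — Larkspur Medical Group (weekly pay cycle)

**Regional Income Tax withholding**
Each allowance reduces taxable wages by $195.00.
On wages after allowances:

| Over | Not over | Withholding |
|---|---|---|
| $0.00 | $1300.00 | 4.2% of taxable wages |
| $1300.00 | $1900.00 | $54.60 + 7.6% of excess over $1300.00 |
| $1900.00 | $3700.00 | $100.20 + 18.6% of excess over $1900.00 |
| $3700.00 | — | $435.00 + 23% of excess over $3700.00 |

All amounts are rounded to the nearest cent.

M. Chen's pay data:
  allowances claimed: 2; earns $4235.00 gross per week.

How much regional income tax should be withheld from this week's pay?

$468.35

Regional Income Tax: taxable = $4235.00 − 2×$195.00 = $3845.00
  $435.00 + 23% × ($3845.00 − $3700.00) = $435.00 + 23% × $145.00 = $468.35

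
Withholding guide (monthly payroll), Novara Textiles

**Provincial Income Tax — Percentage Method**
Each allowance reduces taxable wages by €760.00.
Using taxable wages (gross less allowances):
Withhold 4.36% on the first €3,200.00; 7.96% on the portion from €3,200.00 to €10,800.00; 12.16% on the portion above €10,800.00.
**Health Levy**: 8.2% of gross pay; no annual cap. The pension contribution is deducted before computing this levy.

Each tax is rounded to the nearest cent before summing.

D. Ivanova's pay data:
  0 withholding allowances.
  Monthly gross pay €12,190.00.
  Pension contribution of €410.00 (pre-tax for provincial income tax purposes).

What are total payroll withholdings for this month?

Provincial Income Tax: taxable = €12,190.00 − €410.00 = €11,780.00
  €744.48 + 12.16% × (€11,780.00 − €10,800.00) = €744.48 + 12.16% × €980.00 = €863.65
Health Levy: 8.2% × €11,780.00 = €965.96
Total: €863.65 + €965.96 = €1,829.61

€1,829.61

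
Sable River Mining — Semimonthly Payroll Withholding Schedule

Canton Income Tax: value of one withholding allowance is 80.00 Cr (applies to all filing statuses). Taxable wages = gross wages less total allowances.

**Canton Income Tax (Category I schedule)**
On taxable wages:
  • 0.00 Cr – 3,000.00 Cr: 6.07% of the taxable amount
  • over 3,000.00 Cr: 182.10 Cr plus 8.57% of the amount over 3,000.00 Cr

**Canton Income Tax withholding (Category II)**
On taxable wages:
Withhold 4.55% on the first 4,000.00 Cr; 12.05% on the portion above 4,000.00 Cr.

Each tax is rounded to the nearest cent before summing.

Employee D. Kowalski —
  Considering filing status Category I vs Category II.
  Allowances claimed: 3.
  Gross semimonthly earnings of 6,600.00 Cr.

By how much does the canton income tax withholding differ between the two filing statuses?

Canton Income Tax (Category I): taxable = 6,600.00 Cr − 3×80.00 Cr = 6,360.00 Cr
  182.10 Cr + 8.57% × (6,360.00 Cr − 3,000.00 Cr) = 182.10 Cr + 8.57% × 3,360.00 Cr = 470.05 Cr
Canton Income Tax (Category II): taxable = 6,600.00 Cr − 3×80.00 Cr = 6,360.00 Cr
  182.00 Cr + 12.05% × (6,360.00 Cr − 4,000.00 Cr) = 182.00 Cr + 12.05% × 2,360.00 Cr = 466.38 Cr
Difference: |470.05 Cr − 466.38 Cr| = 3.67 Cr (higher under Category I)

3.67 Cr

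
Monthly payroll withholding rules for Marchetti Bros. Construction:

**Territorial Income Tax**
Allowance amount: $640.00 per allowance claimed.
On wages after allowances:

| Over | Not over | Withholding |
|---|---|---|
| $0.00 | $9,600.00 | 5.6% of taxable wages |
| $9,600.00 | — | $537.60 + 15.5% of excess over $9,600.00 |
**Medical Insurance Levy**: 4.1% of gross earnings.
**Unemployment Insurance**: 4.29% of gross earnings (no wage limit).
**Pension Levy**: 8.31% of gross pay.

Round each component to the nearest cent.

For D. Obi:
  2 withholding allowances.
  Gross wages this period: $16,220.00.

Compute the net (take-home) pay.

$12,145.96

Territorial Income Tax: taxable = $16,220.00 − 2×$640.00 = $14,940.00
  $537.60 + 15.5% × ($14,940.00 − $9,600.00) = $537.60 + 15.5% × $5,340.00 = $1,365.30
Medical Insurance Levy: 4.1% × $16,220.00 = $665.02
Unemployment Insurance: 4.29% × $16,220.00 = $695.84
Pension Levy: 8.31% × $16,220.00 = $1,347.88
Total withheld: $1,365.30 + $665.02 + $695.84 + $1,347.88 = $4,074.04
Net pay: $16,220.00 − $4,074.04 = $12,145.96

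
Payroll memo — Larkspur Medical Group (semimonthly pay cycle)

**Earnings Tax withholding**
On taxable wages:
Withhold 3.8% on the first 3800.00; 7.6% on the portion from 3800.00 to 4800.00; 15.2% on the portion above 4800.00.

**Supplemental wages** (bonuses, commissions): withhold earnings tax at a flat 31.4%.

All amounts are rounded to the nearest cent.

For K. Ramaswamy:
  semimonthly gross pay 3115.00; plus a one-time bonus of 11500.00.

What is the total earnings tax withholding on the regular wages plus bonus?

3729.37

Earnings Tax: taxable = 3115.00
  3.8% × 3115.00 = 118.37
Supplemental (31.4% flat on bonus): 31.4% × 11500.00 = 3611.00
Total earnings tax: 118.37 + 3611.00 = 3729.37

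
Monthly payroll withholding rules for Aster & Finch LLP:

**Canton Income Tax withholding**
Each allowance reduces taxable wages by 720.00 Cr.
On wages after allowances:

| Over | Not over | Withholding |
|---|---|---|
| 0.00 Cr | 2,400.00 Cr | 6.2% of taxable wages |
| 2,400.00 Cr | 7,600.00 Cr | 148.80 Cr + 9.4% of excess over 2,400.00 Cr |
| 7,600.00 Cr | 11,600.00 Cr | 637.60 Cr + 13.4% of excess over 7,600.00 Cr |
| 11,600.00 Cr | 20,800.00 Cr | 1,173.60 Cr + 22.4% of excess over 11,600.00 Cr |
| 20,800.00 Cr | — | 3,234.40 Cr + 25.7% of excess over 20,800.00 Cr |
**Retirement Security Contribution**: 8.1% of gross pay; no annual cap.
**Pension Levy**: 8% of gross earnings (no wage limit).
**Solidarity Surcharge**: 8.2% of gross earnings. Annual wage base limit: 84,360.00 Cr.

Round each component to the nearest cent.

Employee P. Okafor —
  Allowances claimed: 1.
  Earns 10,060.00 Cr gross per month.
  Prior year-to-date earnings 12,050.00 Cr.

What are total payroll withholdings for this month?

3,315.34 Cr

Canton Income Tax: taxable = 10,060.00 Cr − 1×720.00 Cr = 9,340.00 Cr
  637.60 Cr + 13.4% × (9,340.00 Cr − 7,600.00 Cr) = 637.60 Cr + 13.4% × 1,740.00 Cr = 870.76 Cr
Retirement Security Contribution: 8.1% × 10,060.00 Cr = 814.86 Cr
Pension Levy: 8% × 10,060.00 Cr = 804.80 Cr
Solidarity Surcharge: 8.2% × 10,060.00 Cr = 824.92 Cr
Total: 870.76 Cr + 814.86 Cr + 804.80 Cr + 824.92 Cr = 3,315.34 Cr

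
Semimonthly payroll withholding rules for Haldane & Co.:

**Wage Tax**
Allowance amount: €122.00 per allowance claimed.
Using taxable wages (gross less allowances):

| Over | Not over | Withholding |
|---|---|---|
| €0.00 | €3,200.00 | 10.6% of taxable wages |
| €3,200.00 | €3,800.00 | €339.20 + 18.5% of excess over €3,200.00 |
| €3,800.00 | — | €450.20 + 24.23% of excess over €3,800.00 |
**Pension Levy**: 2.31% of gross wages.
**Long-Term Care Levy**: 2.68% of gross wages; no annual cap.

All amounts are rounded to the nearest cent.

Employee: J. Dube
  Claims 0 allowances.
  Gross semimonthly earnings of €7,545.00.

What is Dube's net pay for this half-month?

Wage Tax: taxable = €7,545.00
  €450.20 + 24.23% × (€7,545.00 − €3,800.00) = €450.20 + 24.23% × €3,745.00 = €1,357.61
Pension Levy: 2.31% × €7,545.00 = €174.29
Long-Term Care Levy: 2.68% × €7,545.00 = €202.21
Total withheld: €1,357.61 + €174.29 + €202.21 = €1,734.11
Net pay: €7,545.00 − €1,734.11 = €5,810.89

€5,810.89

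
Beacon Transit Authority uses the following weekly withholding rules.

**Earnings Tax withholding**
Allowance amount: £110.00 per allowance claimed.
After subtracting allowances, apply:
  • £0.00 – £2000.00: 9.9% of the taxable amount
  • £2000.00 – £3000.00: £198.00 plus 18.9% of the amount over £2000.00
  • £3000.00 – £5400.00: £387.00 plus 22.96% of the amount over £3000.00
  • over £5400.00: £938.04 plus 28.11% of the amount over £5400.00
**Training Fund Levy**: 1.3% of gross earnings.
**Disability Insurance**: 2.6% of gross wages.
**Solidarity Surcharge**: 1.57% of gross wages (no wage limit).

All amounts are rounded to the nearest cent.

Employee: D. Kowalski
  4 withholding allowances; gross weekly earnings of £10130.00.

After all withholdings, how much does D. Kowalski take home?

£7431.93

Earnings Tax: taxable = £10130.00 − 4×£110.00 = £9690.00
  £938.04 + 28.11% × (£9690.00 − £5400.00) = £938.04 + 28.11% × £4290.00 = £2143.96
Training Fund Levy: 1.3% × £10130.00 = £131.69
Disability Insurance: 2.6% × £10130.00 = £263.38
Solidarity Surcharge: 1.57% × £10130.00 = £159.04
Total withheld: £2143.96 + £131.69 + £263.38 + £159.04 = £2698.07
Net pay: £10130.00 − £2698.07 = £7431.93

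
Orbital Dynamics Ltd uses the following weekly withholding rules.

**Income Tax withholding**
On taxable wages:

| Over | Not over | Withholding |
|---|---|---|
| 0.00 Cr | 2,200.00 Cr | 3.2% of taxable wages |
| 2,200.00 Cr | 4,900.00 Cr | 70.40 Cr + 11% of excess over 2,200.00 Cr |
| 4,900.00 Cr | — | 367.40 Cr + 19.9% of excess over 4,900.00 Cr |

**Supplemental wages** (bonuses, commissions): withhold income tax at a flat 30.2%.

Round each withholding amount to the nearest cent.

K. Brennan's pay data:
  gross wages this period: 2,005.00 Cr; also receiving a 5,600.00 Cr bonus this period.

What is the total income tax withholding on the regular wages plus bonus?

Income Tax: taxable = 2,005.00 Cr
  3.2% × 2,005.00 Cr = 64.16 Cr
Supplemental (30.2% flat on bonus): 30.2% × 5,600.00 Cr = 1,691.20 Cr
Total income tax: 64.16 Cr + 1,691.20 Cr = 1,755.36 Cr

1,755.36 Cr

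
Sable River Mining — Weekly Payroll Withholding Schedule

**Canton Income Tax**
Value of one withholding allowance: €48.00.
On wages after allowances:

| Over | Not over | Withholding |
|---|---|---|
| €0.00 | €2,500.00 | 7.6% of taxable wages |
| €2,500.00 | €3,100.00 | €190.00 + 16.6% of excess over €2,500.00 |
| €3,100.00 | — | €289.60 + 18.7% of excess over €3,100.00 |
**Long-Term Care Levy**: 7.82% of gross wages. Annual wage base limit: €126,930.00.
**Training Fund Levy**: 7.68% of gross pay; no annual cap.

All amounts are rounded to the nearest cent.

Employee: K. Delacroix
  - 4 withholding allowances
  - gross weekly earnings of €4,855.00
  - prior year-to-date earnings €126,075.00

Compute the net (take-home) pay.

Canton Income Tax: taxable = €4,855.00 − 4×€48.00 = €4,663.00
  €289.60 + 18.7% × (€4,663.00 − €3,100.00) = €289.60 + 18.7% × €1,563.00 = €581.88
Long-Term Care Levy: cap €126,930.00 − YTD €126,075.00 = €855.00 subject; 7.82% × €855.00 = €66.86
Training Fund Levy: 7.68% × €4,855.00 = €372.86
Total withheld: €581.88 + €66.86 + €372.86 = €1,021.60
Net pay: €4,855.00 − €1,021.60 = €3,833.40

€3,833.40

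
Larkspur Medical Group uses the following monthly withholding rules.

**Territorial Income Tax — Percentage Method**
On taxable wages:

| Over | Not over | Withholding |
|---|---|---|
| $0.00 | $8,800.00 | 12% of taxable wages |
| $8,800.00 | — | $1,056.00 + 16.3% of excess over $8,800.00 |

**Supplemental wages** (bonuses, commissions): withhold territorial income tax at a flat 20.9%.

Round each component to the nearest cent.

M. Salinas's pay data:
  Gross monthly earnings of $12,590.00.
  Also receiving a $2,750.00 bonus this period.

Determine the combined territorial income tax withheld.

Territorial Income Tax: taxable = $12,590.00
  $1,056.00 + 16.3% × ($12,590.00 − $8,800.00) = $1,056.00 + 16.3% × $3,790.00 = $1,673.77
Supplemental (20.9% flat on bonus): 20.9% × $2,750.00 = $574.75
Total territorial income tax: $1,673.77 + $574.75 = $2,248.52

$2,248.52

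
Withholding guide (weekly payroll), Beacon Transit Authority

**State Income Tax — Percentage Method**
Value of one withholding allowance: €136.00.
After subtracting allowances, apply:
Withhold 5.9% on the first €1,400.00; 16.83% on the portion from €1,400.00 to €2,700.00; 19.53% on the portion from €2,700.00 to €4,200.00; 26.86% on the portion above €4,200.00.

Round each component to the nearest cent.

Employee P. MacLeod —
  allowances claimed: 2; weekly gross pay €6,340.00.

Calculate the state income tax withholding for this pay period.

State Income Tax: taxable = €6,340.00 − 2×€136.00 = €6,068.00
  €594.34 + 26.86% × (€6,068.00 − €4,200.00) = €594.34 + 26.86% × €1,868.00 = €1,096.08

€1,096.08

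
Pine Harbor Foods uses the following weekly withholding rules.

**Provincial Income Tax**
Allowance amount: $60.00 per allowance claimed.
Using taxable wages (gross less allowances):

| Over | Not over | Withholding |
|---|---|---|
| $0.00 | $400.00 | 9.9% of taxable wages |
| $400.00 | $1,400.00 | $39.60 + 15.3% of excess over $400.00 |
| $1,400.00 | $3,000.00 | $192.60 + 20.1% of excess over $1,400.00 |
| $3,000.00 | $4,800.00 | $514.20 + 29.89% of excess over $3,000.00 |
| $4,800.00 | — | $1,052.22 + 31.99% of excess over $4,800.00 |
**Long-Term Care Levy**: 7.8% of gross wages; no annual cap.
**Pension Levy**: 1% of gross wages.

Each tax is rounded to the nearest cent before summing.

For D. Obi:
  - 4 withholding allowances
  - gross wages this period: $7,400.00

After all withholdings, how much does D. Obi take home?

Provincial Income Tax: taxable = $7,400.00 − 4×$60.00 = $7,160.00
  $1,052.22 + 31.99% × ($7,160.00 − $4,800.00) = $1,052.22 + 31.99% × $2,360.00 = $1,807.18
Long-Term Care Levy: 7.8% × $7,400.00 = $577.20
Pension Levy: 1% × $7,400.00 = $74.00
Total withheld: $1,807.18 + $577.20 + $74.00 = $2,458.38
Net pay: $7,400.00 − $2,458.38 = $4,941.62

$4,941.62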